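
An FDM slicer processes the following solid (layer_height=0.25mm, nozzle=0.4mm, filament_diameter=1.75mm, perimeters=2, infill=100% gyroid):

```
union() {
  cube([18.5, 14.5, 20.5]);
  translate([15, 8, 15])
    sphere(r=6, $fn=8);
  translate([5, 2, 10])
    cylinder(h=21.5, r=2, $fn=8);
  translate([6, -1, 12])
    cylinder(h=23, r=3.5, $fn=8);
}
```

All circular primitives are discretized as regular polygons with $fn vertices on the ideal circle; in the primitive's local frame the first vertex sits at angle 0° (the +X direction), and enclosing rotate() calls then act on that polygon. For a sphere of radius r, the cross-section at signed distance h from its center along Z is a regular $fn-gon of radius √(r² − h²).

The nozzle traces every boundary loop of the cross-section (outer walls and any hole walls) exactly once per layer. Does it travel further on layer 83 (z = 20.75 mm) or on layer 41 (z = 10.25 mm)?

layer 41 (z = 10.25 mm)

Layer 83 (z = 20.75): the cube is absent (z outside [0, 20.5]); the sphere at (15, 8): section is a regular 8-gon, circumradius = √(r²−h²) = √(6²−5.75²) = 1.714 (perimeter = 2·8·1.714·sin(180°/8) = 10.49 mm); the r=2 cylinder at (5, 2) contributes a regular 8-gon of circumradius 2 (perimeter = 2·8·2.000·sin(180°/8) = 12.25 mm); the r=3.5 cylinder at (6, -1) contributes a regular 8-gon of circumradius 3.5 (perimeter = 2·8·3.500·sin(180°/8) = 21.43 mm); Taking the union: the regions partially overlap (shared area 5.64 mm²), so the edge portions inside another operand are dropped and the merged outline is re-measured after clipping — boundary = 34.79 mm. So its perimeter = 34.79 mm. Layer 41 (z = 10.25): the cube (footprint 18.5×14.5) is included at this height (perimeter 66.00 mm); the sphere at (15, 8): section is a regular 8-gon, circumradius = √(r²−h²) = √(6²−4.75²) = 3.666 (perimeter = 2·8·3.666·sin(180°/8) = 22.44 mm); the r=2 cylinder at (5, 2) gives a regular 8-gon of circumradius 2 (constant along its height) (perimeter = 2·8·2.000·sin(180°/8) = 12.25 mm); the cylinder at (6, -1) is absent (z outside [12, 35]); Taking the union: the regions partially overlap (shared area 49.25 mm²), so the edge portions inside another operand are dropped and the merged outline is re-measured after clipping — boundary = 66.07 mm. So its perimeter = 66.07 mm. Layer 41 is larger (66.07 vs 34.79 mm).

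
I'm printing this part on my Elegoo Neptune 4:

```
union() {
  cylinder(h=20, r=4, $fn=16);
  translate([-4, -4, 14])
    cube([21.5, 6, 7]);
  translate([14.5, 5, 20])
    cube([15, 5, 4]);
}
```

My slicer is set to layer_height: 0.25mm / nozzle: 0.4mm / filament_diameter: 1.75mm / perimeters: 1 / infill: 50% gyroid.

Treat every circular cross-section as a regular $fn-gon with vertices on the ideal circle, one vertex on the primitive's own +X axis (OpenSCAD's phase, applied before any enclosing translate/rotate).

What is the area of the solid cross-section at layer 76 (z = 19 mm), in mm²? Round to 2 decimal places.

138.39 mm²

At z = 19 mm: the r=4 cylinder gives a regular 16-gon of circumradius 4 (constant along its height) (area = (16/2)·4.000²·sin(360°/16) = 48.98 mm²); the cube at (-4, -4) (footprint 21.5×6) is included at this height (area 129.00 mm²); the cube at (14.5, 5) is not intersected at this z (z outside [20, 24]); Taking the union: the regions partially overlap — summed areas 177.98 mm² minus the doubly-counted overlap 39.59 mm² gives 138.39 mm² — area = 138.39 mm². Overall, the cross-section is a single solid region. Net area = 138.39 mm².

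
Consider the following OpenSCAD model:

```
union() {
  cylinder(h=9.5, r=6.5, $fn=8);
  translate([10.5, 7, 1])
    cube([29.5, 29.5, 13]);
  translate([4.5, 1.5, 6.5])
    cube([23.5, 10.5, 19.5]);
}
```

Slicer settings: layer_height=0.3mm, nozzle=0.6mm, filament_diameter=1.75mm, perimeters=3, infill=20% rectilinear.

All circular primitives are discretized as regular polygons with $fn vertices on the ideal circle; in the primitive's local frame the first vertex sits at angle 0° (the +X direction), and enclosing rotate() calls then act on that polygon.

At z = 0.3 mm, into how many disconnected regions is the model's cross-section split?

At z = 0.3 mm: the r=6.5 cylinder gives a regular 8-gon of circumradius 6.5 (constant along its height); the cube at (10.5, 7) does not reach this height (z outside [1, 14]); the cube at (4.5, 1.5) is not intersected at this z (z outside [6.5, 26]); Merging all regions: only the r=6.5 cylinder is present, so the union is just that shape — 1 connected region. The result has 1 disconnected region.

1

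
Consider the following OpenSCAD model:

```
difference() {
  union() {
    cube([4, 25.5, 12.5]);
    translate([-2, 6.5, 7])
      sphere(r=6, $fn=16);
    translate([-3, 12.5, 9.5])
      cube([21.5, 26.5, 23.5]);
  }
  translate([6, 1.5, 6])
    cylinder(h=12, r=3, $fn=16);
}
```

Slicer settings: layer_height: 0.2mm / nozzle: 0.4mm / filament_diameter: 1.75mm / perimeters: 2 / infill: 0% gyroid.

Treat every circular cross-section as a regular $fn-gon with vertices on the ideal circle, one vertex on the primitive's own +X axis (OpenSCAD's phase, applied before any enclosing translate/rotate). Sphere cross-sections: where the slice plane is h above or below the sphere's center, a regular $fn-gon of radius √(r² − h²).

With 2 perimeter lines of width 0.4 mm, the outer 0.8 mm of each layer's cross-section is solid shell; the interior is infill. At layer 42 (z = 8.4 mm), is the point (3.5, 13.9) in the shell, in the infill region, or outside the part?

shell

At z = 8.4 mm: the 4×25.5 cube contributes its full rectangle; the sphere at (-2, 6.5): section is a regular 16-gon, circumradius = √(r²−h²) = √(6²−1.4²) = 5.834; the cube at (-3, 12.5) is absent (z outside [9.5, 33]); Merging all regions: the regions partially overlap (shared area 29.56 mm²), so overlapping operands fuse into one piece — 1 connected region; the r=3 cylinder at (6, 1.5) contributes a regular 16-gon of circumradius 3; Taking the first minus the rest: starting from that combined region, the r=3 cylinder at (6, 1.5) partially overlaps it — only the 2.70 mm² overlap (of its 27.55 mm²) is removed, clipping the outline — 1 connected region. Overall, the cross-section is a single solid region. The nearest boundary edge runs (4.00, 25.50)→(4.00, 3.70); distance from the point to it = 0.50 mm. The point is inside the cross-section, 0.50 mm from the nearest boundary — within the 0.8 mm shell band (2 × 0.4).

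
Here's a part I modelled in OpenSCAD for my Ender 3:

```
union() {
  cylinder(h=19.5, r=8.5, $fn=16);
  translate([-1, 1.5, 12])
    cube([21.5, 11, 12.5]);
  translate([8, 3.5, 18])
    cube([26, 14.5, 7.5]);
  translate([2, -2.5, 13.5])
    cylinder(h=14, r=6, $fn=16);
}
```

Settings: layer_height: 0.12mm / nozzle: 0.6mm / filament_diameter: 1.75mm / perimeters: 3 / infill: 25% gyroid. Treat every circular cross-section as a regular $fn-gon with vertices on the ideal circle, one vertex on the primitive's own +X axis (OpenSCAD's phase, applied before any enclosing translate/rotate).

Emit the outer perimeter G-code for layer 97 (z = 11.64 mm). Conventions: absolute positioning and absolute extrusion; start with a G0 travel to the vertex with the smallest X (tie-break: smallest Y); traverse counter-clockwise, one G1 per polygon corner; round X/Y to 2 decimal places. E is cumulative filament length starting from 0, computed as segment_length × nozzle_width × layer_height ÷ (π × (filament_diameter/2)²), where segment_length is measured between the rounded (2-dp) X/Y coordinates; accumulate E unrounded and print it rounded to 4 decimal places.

G0 X-8.50 Y0.00 Z11.64
G1 X-7.85 Y-3.25 E0.0992
G1 X-6.01 Y-6.01 E0.1985
G1 X-3.25 Y-7.85 E0.2978
G1 X0.00 Y-8.50 E0.3970
G1 X3.25 Y-7.85 E0.4962
G1 X6.01 Y-6.01 E0.5955
G1 X7.85 Y-3.25 E0.6948
G1 X8.50 Y0.00 E0.7940
G1 X7.85 Y3.25 E0.8932
G1 X6.01 Y6.01 E0.9925
G1 X3.25 Y7.85 E1.0918
G1 X0.00 Y8.50 E1.1910
G1 X-3.25 Y7.85 E1.2903
G1 X-6.01 Y6.01 E1.3896
G1 X-7.85 Y3.25 E1.4888
G1 X-8.50 Y0.00 E1.5881

At z = 11.64 mm: the r=8.5 cylinder gives a regular 16-gon of circumradius 8.5 (constant along its height); the cube at (-1, 1.5) does not reach this height (z outside [12, 24.5]); the cube at (8, 3.5) is not intersected at this z (z outside [18, 25.5]); the cylinder at (2, -2.5) does not reach this height (z outside [13.5, 27.5]); Merging all regions: only the r=8.5 cylinder is present, so the union is just that shape — 1 connected region. The outline is a single polygon with 16 vertices. Extrusion per mm of travel: 0.6 × 0.12 / (π × 0.875²) = 0.029934. Accumulating E over each segment gives final E = 1.5881.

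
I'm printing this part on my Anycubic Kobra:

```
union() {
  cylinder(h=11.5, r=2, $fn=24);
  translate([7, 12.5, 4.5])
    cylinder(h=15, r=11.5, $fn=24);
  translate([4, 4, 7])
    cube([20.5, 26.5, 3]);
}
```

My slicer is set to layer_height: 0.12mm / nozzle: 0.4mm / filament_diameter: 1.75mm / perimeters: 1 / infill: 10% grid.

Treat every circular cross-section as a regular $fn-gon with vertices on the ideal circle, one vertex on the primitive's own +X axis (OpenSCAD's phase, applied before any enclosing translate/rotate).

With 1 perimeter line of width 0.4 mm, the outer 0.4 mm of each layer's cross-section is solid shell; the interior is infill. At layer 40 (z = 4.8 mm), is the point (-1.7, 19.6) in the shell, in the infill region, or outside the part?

At z = 4.8 mm: the r=2 cylinder contributes a regular 24-gon of circumradius 2; the cylinder at (7, 12.5): section is a regular 24-gon, circumradius r=11.5; the cube at (4, 4) is not intersected at this z (z outside [7, 10]); Taking the union: the 2 present regions are separate (no shared area or edge), so areas and boundary lengths simply add and each stays a separate island — 2 connected regions. Overall, the cross-section has 2 separate islands. The nearest boundary edge runs (-2.96, 18.25)→(-1.13, 20.63); distance from the point to it = 0.18 mm. (Shell/infill is judged within the island containing the point — the largest one.) The point is inside the cross-section, 0.18 mm from the nearest boundary — within the 0.4 mm shell band (1 × 0.4).

shell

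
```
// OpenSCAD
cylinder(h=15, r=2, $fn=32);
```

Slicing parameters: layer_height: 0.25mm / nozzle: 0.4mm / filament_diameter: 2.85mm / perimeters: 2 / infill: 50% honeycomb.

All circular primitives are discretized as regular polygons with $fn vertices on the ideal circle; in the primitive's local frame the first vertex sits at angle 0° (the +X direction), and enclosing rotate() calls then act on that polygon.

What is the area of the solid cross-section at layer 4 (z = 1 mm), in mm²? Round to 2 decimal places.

12.49 mm²

At z = 1 mm: the r=2 cylinder contributes a regular 32-gon of circumradius 2 (area = (32/2)·2.000²·sin(360°/32) = 12.49 mm²). Overall, the cross-section is a single solid region. Net area = 12.49 mm².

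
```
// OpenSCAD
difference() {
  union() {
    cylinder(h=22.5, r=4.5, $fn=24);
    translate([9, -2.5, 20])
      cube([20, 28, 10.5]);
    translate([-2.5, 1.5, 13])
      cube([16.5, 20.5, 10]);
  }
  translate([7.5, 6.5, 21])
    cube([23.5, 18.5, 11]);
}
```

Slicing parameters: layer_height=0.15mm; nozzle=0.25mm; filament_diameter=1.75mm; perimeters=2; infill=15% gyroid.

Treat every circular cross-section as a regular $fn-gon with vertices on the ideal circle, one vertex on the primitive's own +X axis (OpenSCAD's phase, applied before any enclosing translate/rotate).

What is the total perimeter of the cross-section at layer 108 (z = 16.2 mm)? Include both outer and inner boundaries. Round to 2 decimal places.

At z = 16.2 mm: the r=4.5 cylinder gives a regular 24-gon of circumradius 4.5 (constant along its height) (perimeter = 2·24·4.500·sin(180°/24) = 28.19 mm); the cube at (9, -2.5) is not intersected at this z (z outside [20, 30.5]); the 16.5×20.5 cube at (-2.5, 1.5) contributes its full rectangle (perimeter 74.00 mm); Combining (union): the regions partially overlap (shared area 15.96 mm²), so the edge portions inside another operand are dropped and the merged outline is re-measured after clipping — boundary = 85.11 mm; the cube at (7.5, 6.5) is not intersected at this z (z outside [21, 32]); After the difference (first − rest): none of the subtracted shapes is present at this height, so the result so far is unchanged — boundary = 85.11 mm. Overall, the cross-section is a single solid region. Total boundary length (outer) = 85.11 mm.

85.11 mm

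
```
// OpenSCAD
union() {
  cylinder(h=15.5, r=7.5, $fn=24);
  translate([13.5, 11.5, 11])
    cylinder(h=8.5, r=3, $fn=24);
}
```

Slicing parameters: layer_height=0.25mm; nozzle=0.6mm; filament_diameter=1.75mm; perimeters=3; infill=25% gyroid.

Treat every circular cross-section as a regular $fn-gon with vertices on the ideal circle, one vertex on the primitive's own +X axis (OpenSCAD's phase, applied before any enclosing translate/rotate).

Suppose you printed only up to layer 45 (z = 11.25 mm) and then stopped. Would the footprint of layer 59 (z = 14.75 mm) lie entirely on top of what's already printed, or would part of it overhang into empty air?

Compare the two slices. At z = 11.25: the cylinder: section is a regular 24-gon, circumradius r=7.5 (area = (24/2)·7.500²·sin(360°/24) = 174.70 mm²); the r=3 cylinder at (13.5, 11.5) gives a regular 24-gon of circumradius 3 (constant along its height) (area = (24/2)·3.000²·sin(360°/24) = 27.95 mm²); Taking the union: the 2 present regions are separate (no shared area or edge), so areas and boundary lengths simply add and each stays a separate island — area = 202.66 mm². At z = 14.75: the r=7.5 cylinder gives a regular 24-gon of circumradius 7.5 (constant along its height) (area = (24/2)·7.500²·sin(360°/24) = 174.70 mm²); the r=3 cylinder at (13.5, 11.5) gives a regular 24-gon of circumradius 3 (constant along its height) (area = (24/2)·3.000²·sin(360°/24) = 27.95 mm²); Taking the union: the 2 present regions are separate (no shared area or edge), so areas and boundary lengths simply add and each stays a separate island — area = 202.66 mm². Checking containment: the cross-section at z = 14.75 is a subset of the cross-section at z = 11.25.

entirely on top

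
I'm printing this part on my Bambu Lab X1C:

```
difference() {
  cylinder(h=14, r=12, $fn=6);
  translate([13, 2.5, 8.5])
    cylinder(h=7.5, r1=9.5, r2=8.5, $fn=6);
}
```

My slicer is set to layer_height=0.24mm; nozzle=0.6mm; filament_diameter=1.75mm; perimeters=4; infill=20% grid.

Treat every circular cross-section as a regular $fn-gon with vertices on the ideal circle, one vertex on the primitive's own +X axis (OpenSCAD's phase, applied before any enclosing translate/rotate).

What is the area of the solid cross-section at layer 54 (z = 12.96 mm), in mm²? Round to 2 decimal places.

321.89 mm²

At z = 12.96 mm: the cylinder: section is a regular 6-gon, circumradius r=12 (area = (6/2)·12.000²·sin(360°/6) = 374.12 mm²); the cone at (13, 2.5) (r1=9.5→r2=8.5) has section circumradius 8.905 here — a regular 6-gon (area = (6/2)·8.905²·sin(360°/6) = 206.04 mm²); After the difference (first − rest): starting from the r=12 cylinder (374.12 mm²), the cone at (13, 2.5) partially overlaps it — only the 52.23 mm² overlap (of its 206.04 mm²) is removed, clipping the outline — area = 321.89 mm². Overall, the cross-section is a single solid region. Net area = 321.89 mm².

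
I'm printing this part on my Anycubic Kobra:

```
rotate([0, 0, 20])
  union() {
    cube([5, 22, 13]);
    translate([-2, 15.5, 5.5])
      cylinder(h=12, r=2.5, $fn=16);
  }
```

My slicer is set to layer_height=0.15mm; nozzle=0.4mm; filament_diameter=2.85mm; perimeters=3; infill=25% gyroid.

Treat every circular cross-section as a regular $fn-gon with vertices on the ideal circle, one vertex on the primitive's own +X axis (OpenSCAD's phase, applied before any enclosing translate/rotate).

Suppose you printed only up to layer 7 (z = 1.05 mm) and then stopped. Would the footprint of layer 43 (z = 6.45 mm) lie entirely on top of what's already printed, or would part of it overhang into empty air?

Compare the two slices. At z = 1.05: the 5×22 cube contributes its full rectangle (area 110.00 mm²); the cylinder at (-2, 15.5) is not intersected at this z (z outside [5.5, 17.5]); Combining (union): only the 5×22 cube is present, so the union is just that shape — area = 110.00 mm²; (rotated 20° about Z; rotation is an isometry so areas/perimeters/island counts are preserved). At z = 6.45: the 5×22 cube contributes its full rectangle (area 110.00 mm²); the r=2.5 cylinder at (-2, 15.5) gives a regular 16-gon of circumradius 2.5 (constant along its height) (area = (16/2)·2.500²·sin(360°/16) = 19.13 mm²); Combining (union): the regions partially overlap — summed areas 129.13 mm² minus the doubly-counted overlap 0.92 mm² gives 128.22 mm² — area = 128.22 mm²; (whole slice rotated 20° about Z — lengths, areas and connectivity unchanged). Checking containment: at z = 6.45 the cross-section extends beyond the z = 1.05 cross-section by about 18.22 mm².

part overhangs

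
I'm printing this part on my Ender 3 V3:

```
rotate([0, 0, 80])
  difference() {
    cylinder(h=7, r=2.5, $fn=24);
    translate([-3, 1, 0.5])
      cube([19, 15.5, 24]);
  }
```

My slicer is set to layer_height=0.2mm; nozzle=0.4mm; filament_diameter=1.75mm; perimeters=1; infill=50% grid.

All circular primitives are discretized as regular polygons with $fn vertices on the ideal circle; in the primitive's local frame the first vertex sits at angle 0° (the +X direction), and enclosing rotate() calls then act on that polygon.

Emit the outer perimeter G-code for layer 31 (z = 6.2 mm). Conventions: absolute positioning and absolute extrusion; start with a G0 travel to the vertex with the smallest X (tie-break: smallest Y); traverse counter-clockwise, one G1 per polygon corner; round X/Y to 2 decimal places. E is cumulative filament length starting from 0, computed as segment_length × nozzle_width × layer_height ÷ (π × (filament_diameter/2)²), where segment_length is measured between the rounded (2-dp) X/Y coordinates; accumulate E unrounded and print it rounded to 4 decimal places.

At z = 6.2 mm: the r=2.5 cylinder contributes a regular 24-gon of circumradius 2.5; the cube at (-3, 1) is present — its section is the full 19×15.5 rectangle; After the difference (first − rest): starting from the r=2.5 cylinder, the 19×15.5 cube at (-3, 1) partially overlaps it — only the 4.87 mm² overlap (of its 294.50 mm²) is removed, clipping the outline — 1 connected region; (rotated 80° about Z; rotation is an isometry so areas/perimeters/island counts are preserved). The outline is a single polygon with 17 vertices. Extrusion per mm of travel: 0.4 × 0.2 / (π × 0.875²) = 0.033260. Accumulating E over each segment gives final E = 0.4805.

G0 X-1.38 Y-2.06 Z6.20
G1 X-1.06 Y-2.27 E0.0127
G1 X-0.43 Y-2.46 E0.0346
G1 X0.22 Y-2.49 E0.0563
G1 X0.86 Y-2.35 E0.0780
G1 X1.43 Y-2.05 E0.0995
G1 X1.92 Y-1.61 E0.1214
G1 X2.27 Y-1.06 E0.1431
G1 X2.46 Y-0.43 E0.1649
G1 X2.49 Y0.22 E0.1866
G1 X2.35 Y0.86 E0.2084
G1 X2.05 Y1.43 E0.2298
G1 X1.61 Y1.92 E0.2517
G1 X1.06 Y2.27 E0.2734
G1 X0.43 Y2.46 E0.2953
G1 X-0.22 Y2.49 E0.3169
G1 X-0.59 Y2.41 E0.3295
G1 X-1.38 Y-2.06 E0.4805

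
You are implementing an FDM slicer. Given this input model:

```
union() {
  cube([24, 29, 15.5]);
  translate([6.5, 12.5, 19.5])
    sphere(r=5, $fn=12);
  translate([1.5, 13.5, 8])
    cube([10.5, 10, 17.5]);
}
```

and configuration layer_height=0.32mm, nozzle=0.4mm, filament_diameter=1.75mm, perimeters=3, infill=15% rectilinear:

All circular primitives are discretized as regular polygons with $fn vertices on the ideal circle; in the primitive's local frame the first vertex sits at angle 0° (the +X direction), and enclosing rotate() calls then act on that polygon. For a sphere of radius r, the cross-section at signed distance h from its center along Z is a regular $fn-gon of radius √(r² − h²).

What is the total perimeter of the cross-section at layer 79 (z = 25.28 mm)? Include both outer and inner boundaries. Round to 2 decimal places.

41.00 mm

At z = 25.28 mm: the cube is not intersected at this z (z outside [0, 15.5]); the sphere at (6.5, 12.5) is absent (|z−center|=5.780 > r=5); the cube at (1.5, 13.5) is present — its section is the full 10.5×10 rectangle (perimeter 41.00 mm); Taking the union: only the 10.5×10 cube at (1.5, 13.5) is present, so the union is just that shape — boundary = 41.00 mm. Overall, the cross-section is a single solid region. Total boundary length (outer) = 41.00 mm.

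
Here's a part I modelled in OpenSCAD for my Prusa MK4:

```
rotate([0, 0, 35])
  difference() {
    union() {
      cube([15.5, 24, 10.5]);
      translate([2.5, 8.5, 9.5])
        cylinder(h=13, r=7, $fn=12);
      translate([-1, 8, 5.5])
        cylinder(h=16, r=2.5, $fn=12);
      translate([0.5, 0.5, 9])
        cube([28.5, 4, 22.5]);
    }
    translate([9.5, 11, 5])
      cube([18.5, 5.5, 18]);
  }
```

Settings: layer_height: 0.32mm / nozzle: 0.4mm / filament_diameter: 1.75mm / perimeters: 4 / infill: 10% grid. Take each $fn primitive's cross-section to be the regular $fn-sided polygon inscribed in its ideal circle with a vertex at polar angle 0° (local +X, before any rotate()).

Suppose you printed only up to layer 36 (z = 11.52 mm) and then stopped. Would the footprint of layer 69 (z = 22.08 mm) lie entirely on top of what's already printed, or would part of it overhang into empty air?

entirely on top

Compare the two slices. At z = 11.52: the cube is not intersected at this z (z outside [0, 10.5]); the r=7 cylinder at (2.5, 8.5) gives a regular 12-gon of circumradius 7 (constant along its height) (area = (12/2)·7.000²·sin(360°/12) = 147.00 mm²); the r=2.5 cylinder at (-1, 8) gives a regular 12-gon of circumradius 2.5 (constant along its height) (area = (12/2)·2.500²·sin(360°/12) = 18.75 mm²); the cube at (0.5, 0.5) (footprint 28.5×4) is included at this height (area 114.00 mm²); Combining (union): the regions partially overlap — summed areas 279.75 mm² minus the doubly-counted overlap 35.20 mm² gives 244.55 mm² — area = 244.55 mm²; the 18.5×5.5 cube at (9.5, 11) contributes its full rectangle (area 101.75 mm²); Taking the first minus the rest: starting from the result so far (244.55 mm²), the 18.5×5.5 cube at (9.5, 11) misses the remaining region (no effect) — area = 244.55 mm²; (whole slice rotated 35° about Z — lengths, areas and connectivity unchanged). At z = 22.08: the cube is not intersected at this z (z outside [0, 10.5]); the cylinder at (2.5, 8.5): section is a regular 12-gon, circumradius r=7 (area = (12/2)·7.000²·sin(360°/12) = 147.00 mm²); the cylinder at (-1, 8) does not reach this height (z outside [5.5, 21.5]); the cube at (0.5, 0.5) (footprint 28.5×4) is included at this height (area 114.00 mm²); Combining (union): the regions partially overlap — summed areas 261.00 mm² minus the doubly-counted overlap 16.45 mm² gives 244.55 mm² — area = 244.55 mm²; the 18.5×5.5 cube at (9.5, 11) contributes its full rectangle (area 101.75 mm²); Subtracting the remaining from the first: starting from that combined region (244.55 mm²), the 18.5×5.5 cube at (9.5, 11) misses the remaining region (no effect) — area = 244.55 mm²; (whole slice rotated 35° about Z — lengths, areas and connectivity unchanged). Checking containment: the cross-section at z = 22.08 is a subset of the cross-section at z = 11.52.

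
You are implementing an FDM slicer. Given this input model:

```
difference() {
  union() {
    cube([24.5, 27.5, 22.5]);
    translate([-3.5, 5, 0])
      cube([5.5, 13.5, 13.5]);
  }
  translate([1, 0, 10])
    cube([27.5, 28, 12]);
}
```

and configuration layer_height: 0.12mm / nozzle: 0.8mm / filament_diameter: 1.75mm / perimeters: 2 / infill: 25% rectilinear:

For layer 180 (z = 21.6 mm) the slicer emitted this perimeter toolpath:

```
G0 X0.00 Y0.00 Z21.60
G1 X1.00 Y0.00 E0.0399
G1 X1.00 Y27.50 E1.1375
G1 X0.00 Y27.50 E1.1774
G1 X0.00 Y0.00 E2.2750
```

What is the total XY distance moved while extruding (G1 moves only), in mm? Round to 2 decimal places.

Sum the Euclidean lengths of each G1 segment: total = 57.00 mm.

57.00 mm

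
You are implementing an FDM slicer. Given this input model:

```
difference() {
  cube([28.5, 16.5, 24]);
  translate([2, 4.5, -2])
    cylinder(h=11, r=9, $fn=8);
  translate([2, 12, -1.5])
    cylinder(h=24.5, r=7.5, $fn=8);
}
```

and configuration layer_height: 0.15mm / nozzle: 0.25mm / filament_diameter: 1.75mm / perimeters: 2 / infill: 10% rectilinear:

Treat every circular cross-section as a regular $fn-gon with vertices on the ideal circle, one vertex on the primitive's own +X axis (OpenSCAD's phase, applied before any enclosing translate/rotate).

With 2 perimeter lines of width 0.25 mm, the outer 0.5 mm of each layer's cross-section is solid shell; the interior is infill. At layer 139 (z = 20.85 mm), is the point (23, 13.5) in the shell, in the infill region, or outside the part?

infill

At z = 20.85 mm: the cube is present — its section is the full 28.5×16.5 rectangle; the cylinder at (2, 4.5) is absent (z outside [-2, 9]); the cylinder at (2, 12): section is a regular 8-gon, circumradius r=7.5; Taking the first minus the rest: starting from the 28.5×16.5 cube, the r=7.5 cylinder at (2, 12) partially overlaps it — only the 92.50 mm² overlap (of its 159.10 mm²) is removed, clipping the outline — 1 connected region. Overall, the cross-section is a single solid region. The nearest boundary edge runs (7.64, 16.50)→(28.50, 16.50); distance from the point to it = 3.00 mm. The point is inside the cross-section and 3.00 mm from the nearest boundary — more than the 0.5 mm shell width (2 × 0.25), so it's in the infill interior.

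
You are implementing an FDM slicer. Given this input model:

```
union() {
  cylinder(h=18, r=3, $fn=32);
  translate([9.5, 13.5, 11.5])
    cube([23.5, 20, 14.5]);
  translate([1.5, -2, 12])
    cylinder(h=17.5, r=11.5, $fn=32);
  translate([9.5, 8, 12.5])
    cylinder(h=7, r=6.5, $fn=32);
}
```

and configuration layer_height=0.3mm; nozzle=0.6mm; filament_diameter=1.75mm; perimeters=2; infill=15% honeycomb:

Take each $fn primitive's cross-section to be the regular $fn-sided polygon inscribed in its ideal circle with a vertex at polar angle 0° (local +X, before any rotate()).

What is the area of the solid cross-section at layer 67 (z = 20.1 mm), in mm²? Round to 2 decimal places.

At z = 20.1 mm: the cylinder is absent (z outside [0, 18]); the cube at (9.5, 13.5) is present — its section is the full 23.5×20 rectangle (area 470.00 mm²); the r=11.5 cylinder at (1.5, -2) contributes a regular 32-gon of circumradius 11.5 (area = (32/2)·11.500²·sin(360°/32) = 412.81 mm²); the cylinder at (9.5, 8) is not intersected at this z (z outside [12.5, 19.5]); Taking the union: the 2 present regions are separate (no shared area or edge), so areas and boundary lengths simply add and each stays a separate island — area = 882.81 mm². Overall, the cross-section has 2 separate islands. Net area = 882.81 mm².

882.81 mm²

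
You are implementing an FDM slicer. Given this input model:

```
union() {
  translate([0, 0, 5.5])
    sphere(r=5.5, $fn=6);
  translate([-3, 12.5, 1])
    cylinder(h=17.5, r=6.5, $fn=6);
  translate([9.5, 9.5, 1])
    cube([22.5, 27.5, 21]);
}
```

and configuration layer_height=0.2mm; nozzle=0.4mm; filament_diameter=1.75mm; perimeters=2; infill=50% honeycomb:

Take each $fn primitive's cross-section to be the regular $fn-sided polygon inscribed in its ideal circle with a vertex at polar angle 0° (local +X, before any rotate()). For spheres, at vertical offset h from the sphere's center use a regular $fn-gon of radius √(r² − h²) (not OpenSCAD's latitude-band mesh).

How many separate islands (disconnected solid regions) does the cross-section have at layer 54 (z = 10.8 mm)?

At z = 10.8 mm: the sphere: section is a regular 6-gon, circumradius = √(r²−h²) = √(5.5²−5.3²) = 1.470; the r=6.5 cylinder at (-3, 12.5) gives a regular 6-gon of circumradius 6.5 (constant along its height); the 22.5×27.5 cube at (9.5, 9.5) contributes its full rectangle; Combining (union): the 3 present regions are separate (no shared area or edge), so areas and boundary lengths simply add and each stays a separate island — 3 connected regions. Overall, the cross-section has 3 separate islands. Island count = 3.

3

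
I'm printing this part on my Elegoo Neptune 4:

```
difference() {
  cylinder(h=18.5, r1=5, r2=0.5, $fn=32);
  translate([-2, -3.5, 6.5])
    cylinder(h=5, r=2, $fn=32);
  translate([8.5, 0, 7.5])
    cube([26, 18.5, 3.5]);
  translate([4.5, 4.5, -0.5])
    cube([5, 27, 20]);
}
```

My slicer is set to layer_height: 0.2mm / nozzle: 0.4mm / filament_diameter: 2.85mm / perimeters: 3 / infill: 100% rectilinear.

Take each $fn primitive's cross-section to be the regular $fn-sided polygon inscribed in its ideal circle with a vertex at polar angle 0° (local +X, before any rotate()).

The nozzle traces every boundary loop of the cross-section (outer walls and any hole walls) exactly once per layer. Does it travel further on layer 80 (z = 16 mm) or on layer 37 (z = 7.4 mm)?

Layer 80 (z = 16): the cone contributes a regular 32-gon of circumradius 1.108 (interpolated between r1=5 and r2=0.5 at t=0.865) (perimeter = 2·32·1.108·sin(180°/32) = 6.95 mm); the cylinder at (-2, -3.5) is absent (z outside [6.5, 11.5]); the cube at (8.5, 0) does not reach this height (z outside [7.5, 11]); the 5×27 cube at (4.5, 4.5) contributes its full rectangle (perimeter 64.00 mm); Subtracting the remaining from the first: starting from the cone, the 5×27 cube at (4.5, 4.5) misses the remaining region (no effect) — boundary = 6.95 mm. So its perimeter = 6.95 mm. Layer 37 (z = 7.4): the cone (r1=5→r2=0.5) has section circumradius 3.200 here — a regular 32-gon (perimeter = 2·32·3.200·sin(180°/32) = 20.07 mm); the r=2 cylinder at (-2, -3.5) gives a regular 32-gon of circumradius 2 (constant along its height) (perimeter = 2·32·2.000·sin(180°/32) = 12.55 mm); the cube at (8.5, 0) is absent (z outside [7.5, 11]); the 5×27 cube at (4.5, 4.5) contributes its full rectangle (perimeter 64.00 mm); After the difference (first − rest): starting from the cone, the r=2 cylinder at (-2, -3.5) partially overlaps it — only the 2.47 mm² overlap (of its 12.49 mm²) is removed, clipping the outline; the 5×27 cube at (4.5, 4.5) misses the remaining region (no effect) — boundary = 20.40 mm. So its perimeter = 20.40 mm. Layer 37 is larger (20.40 vs 6.95 mm).

layer 37 (z = 7.4 mm)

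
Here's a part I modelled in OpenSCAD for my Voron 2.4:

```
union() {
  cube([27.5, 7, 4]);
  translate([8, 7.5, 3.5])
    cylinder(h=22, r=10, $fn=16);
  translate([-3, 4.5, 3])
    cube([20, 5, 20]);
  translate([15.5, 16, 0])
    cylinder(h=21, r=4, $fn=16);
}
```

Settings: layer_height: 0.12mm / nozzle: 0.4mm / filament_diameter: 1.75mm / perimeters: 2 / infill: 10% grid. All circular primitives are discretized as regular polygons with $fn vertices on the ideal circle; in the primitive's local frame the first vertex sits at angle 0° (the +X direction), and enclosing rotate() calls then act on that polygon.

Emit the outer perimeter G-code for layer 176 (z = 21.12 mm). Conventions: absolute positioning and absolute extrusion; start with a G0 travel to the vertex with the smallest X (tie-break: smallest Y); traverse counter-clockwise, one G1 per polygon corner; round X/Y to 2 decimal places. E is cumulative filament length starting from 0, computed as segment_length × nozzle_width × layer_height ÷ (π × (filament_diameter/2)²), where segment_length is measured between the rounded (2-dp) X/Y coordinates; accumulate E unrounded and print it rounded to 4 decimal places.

G0 X-3.00 Y4.50 Z21.12
G1 X-1.40 Y4.50 E0.0319
G1 X-1.24 Y3.67 E0.0488
G1 X0.93 Y0.43 E0.1266
G1 X4.17 Y-1.74 E0.2044
G1 X8.00 Y-2.50 E0.2824
G1 X11.83 Y-1.74 E0.3603
G1 X15.07 Y0.43 E0.4381
G1 X17.24 Y3.67 E0.5159
G1 X18.00 Y7.50 E0.5938
G1 X17.24 Y11.33 E0.6718
G1 X15.07 Y14.57 E0.7496
G1 X11.83 Y16.74 E0.8274
G1 X8.00 Y17.50 E0.9053
G1 X4.17 Y16.74 E0.9832
G1 X0.93 Y14.57 E1.0611
G1 X-1.24 Y11.33 E1.1389
G1 X-1.60 Y9.50 E1.1761
G1 X-3.00 Y9.50 E1.2040
G1 X-3.00 Y4.50 E1.3038

At z = 21.12 mm: the cube is absent (z outside [0, 4]); the r=10 cylinder at (8, 7.5) contributes a regular 16-gon of circumradius 10; the 20×5 cube at (-3, 4.5) contributes its full rectangle; the cylinder at (15.5, 16) is absent (z outside [0, 21]); Taking the union: the regions partially overlap (shared area 93.71 mm²), so overlapping operands fuse into one piece — 1 connected region. The outline is a single polygon with 19 vertices. Extrusion per mm of travel: 0.4 × 0.12 / (π × 0.875²) = 0.019956. Accumulating E over each segment gives final E = 1.3038.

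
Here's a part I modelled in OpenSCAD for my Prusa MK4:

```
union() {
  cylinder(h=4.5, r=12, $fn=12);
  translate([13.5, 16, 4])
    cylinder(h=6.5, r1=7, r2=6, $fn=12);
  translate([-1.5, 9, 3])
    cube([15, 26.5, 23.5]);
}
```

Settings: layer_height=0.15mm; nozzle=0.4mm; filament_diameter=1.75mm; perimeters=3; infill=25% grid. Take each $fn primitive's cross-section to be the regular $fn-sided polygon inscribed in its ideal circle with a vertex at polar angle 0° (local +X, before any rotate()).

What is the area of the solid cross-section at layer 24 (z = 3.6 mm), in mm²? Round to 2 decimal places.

At z = 3.6 mm: the r=12 cylinder contributes a regular 12-gon of circumradius 12 (area = (12/2)·12.000²·sin(360°/12) = 432.00 mm²); the cone at (13.5, 16) is absent (z outside [4, 10.5]); the cube at (-1.5, 9) is present — its section is the full 15×26.5 rectangle (area 397.50 mm²); Merging all regions: the regions partially overlap — summed areas 829.50 mm² minus the doubly-counted overlap 18.34 mm² gives 811.16 mm² — area = 811.16 mm². Overall, the cross-section is a single solid region. Net area = 811.16 mm².

811.16 mm²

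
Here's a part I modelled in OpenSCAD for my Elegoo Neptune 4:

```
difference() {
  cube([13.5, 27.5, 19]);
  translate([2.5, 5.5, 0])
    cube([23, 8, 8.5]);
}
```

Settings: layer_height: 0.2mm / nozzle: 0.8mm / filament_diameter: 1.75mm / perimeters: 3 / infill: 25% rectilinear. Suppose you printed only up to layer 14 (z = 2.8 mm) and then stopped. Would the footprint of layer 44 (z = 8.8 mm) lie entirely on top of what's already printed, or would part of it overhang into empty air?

part overhangs

Compare the two slices. At z = 2.8: the 13.5×27.5 cube contributes its full rectangle (area 371.25 mm²); the cube at (2.5, 5.5) (footprint 23×8) is included at this height (area 184.00 mm²); Subtracting the remaining from the first: starting from the 13.5×27.5 cube (371.25 mm²), the 23×8 cube at (2.5, 5.5) partially overlaps it — only the 88.00 mm² overlap (of its 184.00 mm²) is removed, clipping the outline — area = 283.25 mm². At z = 8.8: the cube (footprint 13.5×27.5) is included at this height (area 371.25 mm²); the cube at (2.5, 5.5) is not intersected at this z (z outside [0, 8.5]); After the difference (first − rest): none of the subtracted shapes is present at this height, so the 13.5×27.5 cube is unchanged — area = 371.25 mm². Checking containment: at z = 8.8 the cross-section extends beyond the z = 2.8 cross-section by about 88.00 mm².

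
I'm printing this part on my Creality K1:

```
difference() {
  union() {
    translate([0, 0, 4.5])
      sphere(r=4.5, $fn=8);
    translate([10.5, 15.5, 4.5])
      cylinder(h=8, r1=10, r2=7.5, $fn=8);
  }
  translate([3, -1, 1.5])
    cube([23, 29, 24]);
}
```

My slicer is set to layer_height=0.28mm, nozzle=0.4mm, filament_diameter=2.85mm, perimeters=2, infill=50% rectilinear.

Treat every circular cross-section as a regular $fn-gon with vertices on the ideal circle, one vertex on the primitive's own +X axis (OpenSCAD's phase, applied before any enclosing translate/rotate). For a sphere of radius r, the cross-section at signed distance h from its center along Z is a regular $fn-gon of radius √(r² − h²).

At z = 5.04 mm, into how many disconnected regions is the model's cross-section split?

At z = 5.04 mm: the r=4.5 sphere contributes a regular 8-gon of circumradius √(4.5²−0.54²) = 4.467; the cone at (10.5, 15.5) (r1=10→r2=7.5) has section circumradius 9.831 here — a regular 8-gon; Taking the union: the 2 present regions are separate (no shared area or edge), so areas and boundary lengths simply add and each stays a separate island — 2 connected regions; the cube at (3, -1) (footprint 23×29) is included at this height; After the difference (first − rest): starting from the result so far, the 23×29 cube at (3, -1) partially overlaps it — only the 264.09 mm² overlap (of its 667.00 mm²) is removed, clipping the outline — 2 connected regions. The result has 2 disconnected regions.

2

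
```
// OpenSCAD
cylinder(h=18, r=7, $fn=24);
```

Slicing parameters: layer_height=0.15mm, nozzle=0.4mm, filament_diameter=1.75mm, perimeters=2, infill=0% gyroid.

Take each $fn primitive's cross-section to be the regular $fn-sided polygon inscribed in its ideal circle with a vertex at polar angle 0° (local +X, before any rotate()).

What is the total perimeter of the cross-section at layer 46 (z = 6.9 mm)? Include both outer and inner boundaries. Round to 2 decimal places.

At z = 6.9 mm: the cylinder: section is a regular 24-gon, circumradius r=7 (perimeter = 2·24·7.000·sin(180°/24) = 43.86 mm). Overall, the cross-section is a single solid region. Total boundary length (outer) = 43.86 mm.

43.86 mm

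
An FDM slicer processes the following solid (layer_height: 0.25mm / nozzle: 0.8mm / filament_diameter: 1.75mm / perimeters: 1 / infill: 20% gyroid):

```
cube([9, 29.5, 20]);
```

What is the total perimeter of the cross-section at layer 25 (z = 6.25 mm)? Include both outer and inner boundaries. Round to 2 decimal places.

At z = 6.25 mm: the cube is present — its section is the full 9×29.5 rectangle (perimeter 77.00 mm). Overall, the cross-section is a single solid region. Total boundary length (outer) = 77.00 mm.

77.00 mm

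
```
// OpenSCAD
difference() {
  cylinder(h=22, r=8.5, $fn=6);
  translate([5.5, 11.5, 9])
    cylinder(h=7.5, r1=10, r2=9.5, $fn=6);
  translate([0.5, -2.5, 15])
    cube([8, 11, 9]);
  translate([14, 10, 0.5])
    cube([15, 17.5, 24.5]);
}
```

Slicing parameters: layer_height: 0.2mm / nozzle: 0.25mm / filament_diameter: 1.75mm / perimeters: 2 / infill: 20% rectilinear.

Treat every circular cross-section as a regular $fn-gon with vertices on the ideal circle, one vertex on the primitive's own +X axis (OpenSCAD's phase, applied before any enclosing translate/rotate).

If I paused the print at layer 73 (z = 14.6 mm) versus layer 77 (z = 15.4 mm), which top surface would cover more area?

layer 73 (z = 14.6 mm)

Layer 73 (z = 14.6): the r=8.5 cylinder contributes a regular 6-gon of circumradius 8.5 (area = (6/2)·8.500²·sin(360°/6) = 187.71 mm²); the cone at (5.5, 11.5): at t=0.747 of its height the radius interpolates to r₁+(r₂−r₁)t = 9.627, giving a regular 6-gon of that circumradius (area = (6/2)·9.627²·sin(360°/6) = 240.77 mm²); the cube at (0.5, -2.5) is absent (z outside [15, 24]); the cube at (14, 10) (footprint 15×17.5) is included at this height (area 262.50 mm²); Taking the first minus the rest: starting from the r=8.5 cylinder (187.71 mm²), the cone at (5.5, 11.5) partially overlaps it — only the 25.13 mm² overlap (of its 240.77 mm²) is removed, clipping the outline; the 15×17.5 cube at (14, 10) misses the remaining region (no effect) — area = 162.58 mm². So its area = 162.58 mm². Layer 77 (z = 15.4): the cylinder: section is a regular 6-gon, circumradius r=8.5 (area = (6/2)·8.500²·sin(360°/6) = 187.71 mm²); the cone at (5.5, 11.5) contributes a regular 6-gon of circumradius 9.573 (interpolated between r1=10 and r2=9.5 at t=0.853) (area = (6/2)·9.573²·sin(360°/6) = 238.11 mm²); the cube at (0.5, -2.5) (footprint 8×11) is included at this height (area 88.00 mm²); the 15×17.5 cube at (14, 10) contributes its full rectangle (area 262.50 mm²); After the difference (first − rest): starting from the r=8.5 cylinder (187.71 mm²), the cone at (5.5, 11.5) partially overlaps it — only the 24.64 mm² overlap (of its 238.11 mm²) is removed, clipping the outline; the 8×11 cube at (0.5, -2.5) partially overlaps it — only the 40.94 mm² overlap (of its 88.00 mm²) is removed, clipping the outline; the 15×17.5 cube at (14, 10) misses the remaining region (no effect) — area = 122.14 mm². So its area = 122.14 mm². Layer 73 is larger (162.58 vs 122.14 mm²).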